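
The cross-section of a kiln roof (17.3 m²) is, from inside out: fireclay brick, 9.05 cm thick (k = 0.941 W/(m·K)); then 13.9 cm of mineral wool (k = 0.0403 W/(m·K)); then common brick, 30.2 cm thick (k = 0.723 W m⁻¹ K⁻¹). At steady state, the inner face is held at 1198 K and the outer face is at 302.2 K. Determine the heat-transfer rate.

Treat each layer as a resistance in series:
  R_fireclay brick = L/(kA) = 0.0905/(0.941·17.3) = 0.005559 K/W
  R_mineral wool = L/(kA) = 0.139/(0.0403·17.3) = 0.1994 K/W
  R_common brick = L/(kA) = 0.302/(0.723·17.3) = 0.02414 K/W
ΣR = 0.005559 + 0.1994 + 0.02414 = 0.2291 K/W
Q = ΔT/ΣR = (1198 K − 302.2 K)/0.2291 = 3910 W

Q = 3910 W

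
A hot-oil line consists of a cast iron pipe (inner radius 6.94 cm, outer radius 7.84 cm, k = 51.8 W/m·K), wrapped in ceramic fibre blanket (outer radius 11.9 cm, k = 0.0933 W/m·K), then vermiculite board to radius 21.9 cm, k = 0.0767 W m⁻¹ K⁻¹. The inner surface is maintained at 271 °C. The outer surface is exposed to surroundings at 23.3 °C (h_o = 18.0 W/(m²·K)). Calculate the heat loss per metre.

Resistance network (inner→outer):
  R'_cast iron = ln(0.0784/0.0694)/(2πk) = 0.1219/(2π·51.8) = 3.747×10^-4 m·K/W
  R'_ceramic fibre blanket = ln(0.119/0.0784)/(2πk) = 0.4173/(2π·0.0933) = 0.7118 m·K/W
  R'_vermiculite board = ln(0.219/0.119)/(2πk) = 0.6099/(2π·0.0767) = 1.266 m·K/W
  R'_conv,out = 1/(2πr h) = 1/(2π·0.219·18.0) = 0.04037 m·K/W
ΣR = 3.747×10^-4 + 0.7118 + 1.266 + 0.04037 = 2.019 m·K/W
Q' = ΔT/ΣR = (271 °C − 23.3 °C)/2.019 = 123 W/m

Q' = 123 W/m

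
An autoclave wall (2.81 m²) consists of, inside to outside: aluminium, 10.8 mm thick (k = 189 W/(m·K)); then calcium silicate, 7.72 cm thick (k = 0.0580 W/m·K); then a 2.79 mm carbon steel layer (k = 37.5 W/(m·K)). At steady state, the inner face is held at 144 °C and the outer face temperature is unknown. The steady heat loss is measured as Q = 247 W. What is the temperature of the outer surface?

Sum the resistances:
  R_aluminium = L/(kA) = 0.0108/(189·2.81) = 2.034×10^-5 K/W
  R_calcium silicate = L/(kA) = 0.0772/(0.0580·2.81) = 0.4737 K/W
  R_carbon steel = L/(kA) = 0.00279/(37.5·2.81) = 2.648×10^-5 K/W
ΣR = 0.4737 K/W
ΔT = Q·ΣR = 247 × 0.4737 = 117.0 K
Heat flows outward, so T_out = T_in − ΔT = 144 − 117.0 = 27.0 °C

T_out = 27.0 °C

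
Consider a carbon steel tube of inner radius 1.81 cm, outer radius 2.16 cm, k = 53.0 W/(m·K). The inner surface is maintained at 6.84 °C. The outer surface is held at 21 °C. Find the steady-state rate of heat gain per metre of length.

Q' = 2πk·ΔT/ln(r₂/r₁) = 2π × 53.0 × 14.16 / ln(0.0216/0.0181) = 26700 W/m

Q' = 26.7 kW/m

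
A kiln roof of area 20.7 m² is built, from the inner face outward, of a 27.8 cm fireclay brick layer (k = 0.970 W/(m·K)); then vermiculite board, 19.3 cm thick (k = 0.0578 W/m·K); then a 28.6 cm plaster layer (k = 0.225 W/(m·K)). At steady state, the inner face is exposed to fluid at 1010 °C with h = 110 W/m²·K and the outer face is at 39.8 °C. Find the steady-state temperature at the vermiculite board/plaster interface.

Resistance network (inner→outer):
  R_conv,in = 1/(hA) = 1/(110·20.7) = 4.392×10^-4 K/W
  R_fireclay brick = L/(kA) = 0.278/(0.970·20.7) = 0.01385 K/W
  R_vermiculite board = L/(kA) = 0.193/(0.0578·20.7) = 0.1613 K/W
  R_plaster = L/(kA) = 0.286/(0.225·20.7) = 0.06141 K/W
ΣR = 4.392×10^-4 + 0.01385 + 0.1613 + 0.06141 = 0.2370 K/W
Q = ΔT/ΣR = (1010 °C − 39.8 °C)/0.2370 = 4094 W
From the inner boundary to the vermiculite board/plaster interface, ΣR_partial = 0.1756 K/W.
T_interface = T_in − Q·ΣR_partial = 1010 °C − (4094)(0.1756) = 291 °C

T = 291 °C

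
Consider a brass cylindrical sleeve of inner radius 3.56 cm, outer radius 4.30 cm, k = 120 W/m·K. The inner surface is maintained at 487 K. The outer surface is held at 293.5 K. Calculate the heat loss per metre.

Q' = 7.73×10^5 W/m

Q' = 2πk·ΔT/ln(r₂/r₁) = 2π × 120 × 193.5 / ln(0.0430/0.0356) = 7.73×10^5 W/m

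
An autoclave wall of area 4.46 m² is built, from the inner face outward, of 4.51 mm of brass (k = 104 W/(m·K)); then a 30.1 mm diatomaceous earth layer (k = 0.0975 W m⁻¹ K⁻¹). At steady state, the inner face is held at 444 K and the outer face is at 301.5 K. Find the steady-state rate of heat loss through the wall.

Series thermal resistances, inner to outer:
  R_brass = L/(kA) = 0.00451/(104·4.46) = 9.723×10^-6 K/W
  R_diatomaceous earth = L/(kA) = 0.0301/(0.0975·4.46) = 0.06922 K/W
ΣR = 9.723×10^-6 + 0.06922 = 0.06923 K/W
Q = ΔT/ΣR = (444 K − 301.5 K)/0.06923 = 2060 W

Q = 2.06 kW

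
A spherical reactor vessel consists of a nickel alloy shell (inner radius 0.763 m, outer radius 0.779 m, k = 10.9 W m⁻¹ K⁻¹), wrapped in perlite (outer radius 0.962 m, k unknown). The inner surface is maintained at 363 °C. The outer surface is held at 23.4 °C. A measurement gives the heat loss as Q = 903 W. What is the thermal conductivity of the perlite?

k = 0.0517 W/m·K

ΣR = ΔT/Q = |363 − 23.4|/903 = 0.3761 K/W
Known resistances:
  R_nickel alloy = (1/0.763 − 1/0.779)/(4πk) = 0.02692/(4π·10.9) = 1.965×10^-4 K/W
R_perlite = ΣR − ΣR_known = 0.3761 − 1.965×10^-4 = 0.3759 K/W
(1/r₁−1/r₂)/(4πk) = 0.3759 ⇒ k = 0.2442/(4π·0.3759) = 0.0517 W/m·K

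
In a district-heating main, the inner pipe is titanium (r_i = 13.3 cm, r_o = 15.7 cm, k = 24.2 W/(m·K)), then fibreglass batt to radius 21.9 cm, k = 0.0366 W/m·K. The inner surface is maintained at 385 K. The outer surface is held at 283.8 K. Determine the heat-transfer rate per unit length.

Treat each layer as a resistance in series:
  R'_titanium = ln(0.157/0.133)/(2πk) = 0.1659/(2π·24.2) = 0.001091 m·K/W
  R'_fibreglass batt = ln(0.219/0.157)/(2πk) = 0.3328/(2π·0.0366) = 1.447 m·K/W
ΣR = 0.001091 + 1.447 = 1.448 m·K/W
Q' = ΔT/ΣR = (385 K − 283.8 K)/1.448 = 69.9 W/m

Q' = 69.9 W/m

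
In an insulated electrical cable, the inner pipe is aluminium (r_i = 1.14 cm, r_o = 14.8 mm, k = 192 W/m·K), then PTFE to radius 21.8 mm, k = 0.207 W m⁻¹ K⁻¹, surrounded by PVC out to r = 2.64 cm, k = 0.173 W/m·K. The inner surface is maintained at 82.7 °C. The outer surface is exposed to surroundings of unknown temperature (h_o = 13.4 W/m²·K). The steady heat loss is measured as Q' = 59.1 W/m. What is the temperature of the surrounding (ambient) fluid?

Series resistances:
  R'_aluminium = ln(0.0148/0.0114)/(2πk) = 0.2610/(2π·192) = 2.164×10^-4 m·K/W
  R'_PTFE = ln(0.0218/0.0148)/(2πk) = 0.3873/(2π·0.207) = 0.2978 m·K/W
  R'_PVC = ln(0.0264/0.0218)/(2πk) = 0.1915/(2π·0.173) = 0.1761 m·K/W
  R'_conv,out = 1/(2πr h) = 1/(2π·0.0264·13.4) = 0.4499 m·K/W
ΣR = 0.9240 m·K/W
ΔT = Q'·ΣR = 59.1 × 0.9240 = 54.61 K
Heat flows outward, so T_out = T_in − ΔT = 82.7 − 54.61 = 28.1 °C

T_out = 28.1 °C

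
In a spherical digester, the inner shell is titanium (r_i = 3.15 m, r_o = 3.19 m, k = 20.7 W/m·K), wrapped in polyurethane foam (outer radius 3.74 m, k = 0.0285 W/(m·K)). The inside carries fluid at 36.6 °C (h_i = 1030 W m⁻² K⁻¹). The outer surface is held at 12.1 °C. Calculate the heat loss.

Treat each layer as a resistance in series:
  R_conv,in = 1/(4πr²h) = 1/(4π·3.15²·1030) = 7.786×10^-6 K/W
  R_titanium = (1/3.15 − 1/3.19)/(4πk) = 0.003981/(4π·20.7) = 1.530×10^-5 K/W
  R_polyurethane foam = (1/3.19 − 1/3.74)/(4πk) = 0.04610/(4π·0.0285) = 0.1287 K/W
ΣR = 7.786×10^-6 + 1.530×10^-5 + 0.1287 = 0.1287 K/W
Q = ΔT/ΣR = (36.6 °C − 12.1 °C)/0.1287 = 190 W

Q = 190 W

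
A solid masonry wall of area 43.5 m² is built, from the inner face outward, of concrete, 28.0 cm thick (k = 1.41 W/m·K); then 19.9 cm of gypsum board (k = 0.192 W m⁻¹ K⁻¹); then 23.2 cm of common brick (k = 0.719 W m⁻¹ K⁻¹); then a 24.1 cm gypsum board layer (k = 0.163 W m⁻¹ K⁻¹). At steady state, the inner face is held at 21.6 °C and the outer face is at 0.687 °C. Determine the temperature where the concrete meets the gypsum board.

T = 20.2 °C

Resistance network (inner→outer):
  R_concrete = L/(kA) = 0.280/(1.41·43.5) = 0.004565 K/W
  R_gypsum board = L/(kA) = 0.199/(0.192·43.5) = 0.02383 K/W
  R_common brick = L/(kA) = 0.232/(0.719·43.5) = 0.007418 K/W
  R_gypsum board = L/(kA) = 0.241/(0.163·43.5) = 0.03399 K/W
ΣR = 0.004565 + 0.02383 + 0.007418 + 0.03399 = 0.06980 K/W
Q = ΔT/ΣR = (21.6 °C − 0.687 °C)/0.06980 = 299.6 W
From the inner boundary to the concrete/gypsum board interface, ΣR_partial = 0.004565 K/W.
T_interface = T_in − Q·ΣR_partial = 21.6 °C − (299.6)(0.004565) = 20.2 °C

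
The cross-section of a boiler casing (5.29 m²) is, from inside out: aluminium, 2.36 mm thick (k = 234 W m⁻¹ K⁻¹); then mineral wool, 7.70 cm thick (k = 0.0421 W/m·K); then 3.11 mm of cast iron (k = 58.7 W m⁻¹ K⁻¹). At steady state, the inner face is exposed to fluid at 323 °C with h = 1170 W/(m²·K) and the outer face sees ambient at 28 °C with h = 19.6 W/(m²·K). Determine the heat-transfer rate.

Q = 830 W

Resistance network (inner→outer):
  R_conv,in = 1/(hA) = 1/(1170·5.29) = 1.616×10^-4 K/W
  R_aluminium = L/(kA) = 0.00236/(234·5.29) = 1.907×10^-6 K/W
  R_mineral wool = L/(kA) = 0.0770/(0.0421·5.29) = 0.3457 K/W
  R_cast iron = L/(kA) = 0.00311/(58.7·5.29) = 1.002×10^-5 K/W
  R_conv,out = 1/(hA) = 1/(19.6·5.29) = 0.009645 K/W
ΣR = 1.616×10^-4 + 1.907×10^-6 + 0.3457 + 1.002×10^-5 + 0.009645 = 0.3555 K/W
Q = ΔT/ΣR = (323 °C − 28 °C)/0.3555 = 830 W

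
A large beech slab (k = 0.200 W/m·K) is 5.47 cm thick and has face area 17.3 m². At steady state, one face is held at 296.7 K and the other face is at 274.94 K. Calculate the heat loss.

Q = 1380 W

Q = kA·ΔT/L = 0.200 × 17.3 × |296.7 K − 274.94 K| / 0.0547 = 1380 W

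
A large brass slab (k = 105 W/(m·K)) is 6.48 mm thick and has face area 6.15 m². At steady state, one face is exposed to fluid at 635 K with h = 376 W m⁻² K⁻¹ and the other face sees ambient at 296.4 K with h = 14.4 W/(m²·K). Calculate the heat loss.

Q = 28900 W

Resistance network (inner→outer):
  R_conv,in = 1/(hA) = 1/(376·6.15) = 4.325×10^-4 K/W
  R_brass = L/(kA) = 0.00648/(105·6.15) = 1.003×10^-5 K/W
  R_conv,out = 1/(hA) = 1/(14.4·6.15) = 0.01129 K/W
ΣR = 4.325×10^-4 + 1.003×10^-5 + 0.01129 = 0.01173 K/W
Q = ΔT/ΣR = (635 K − 296.4 K)/0.01173 = 28900 W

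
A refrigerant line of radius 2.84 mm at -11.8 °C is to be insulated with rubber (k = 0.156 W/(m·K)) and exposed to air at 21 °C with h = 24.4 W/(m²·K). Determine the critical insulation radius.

For a cylinder, r_cr = k_ins/h = 0.156/24.4 = 0.00639 m = 0.639 cm

r_cr = 0.639 cm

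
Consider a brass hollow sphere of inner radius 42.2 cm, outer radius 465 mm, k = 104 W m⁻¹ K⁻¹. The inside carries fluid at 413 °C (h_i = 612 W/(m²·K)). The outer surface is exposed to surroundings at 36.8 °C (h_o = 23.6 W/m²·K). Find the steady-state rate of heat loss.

Q = 22.8 kW

Series thermal resistances, inner to outer:
  R_conv,in = 1/(4πr²h) = 1/(4π·0.422²·612) = 7.302×10^-4 K/W
  R_brass = (1/0.422 − 1/0.465)/(4πk) = 0.2191/(4π·104) = 1.677×10^-4 K/W
  R_conv,out = 1/(4πr²h) = 1/(4π·0.465²·23.6) = 0.01559 K/W
ΣR = 7.302×10^-4 + 1.677×10^-4 + 0.01559 = 0.01649 K/W
Q = ΔT/ΣR = (413 °C − 36.8 °C)/0.01649 = 22800 W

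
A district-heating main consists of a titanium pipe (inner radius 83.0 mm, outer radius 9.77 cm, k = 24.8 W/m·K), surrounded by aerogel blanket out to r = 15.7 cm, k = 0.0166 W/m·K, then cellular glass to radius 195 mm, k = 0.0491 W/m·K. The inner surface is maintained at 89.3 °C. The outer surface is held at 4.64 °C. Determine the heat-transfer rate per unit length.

Q' = 16.1 W/m

Treat each layer as a resistance in series:
  R'_titanium = ln(0.0977/0.0830)/(2πk) = 0.1631/(2π·24.8) = 0.001046 m·K/W
  R'_aerogel blanket = ln(0.157/0.0977)/(2πk) = 0.4743/(2π·0.0166) = 4.548 m·K/W
  R'_cellular glass = ln(0.195/0.157)/(2πk) = 0.2168/(2π·0.0491) = 0.7026 m·K/W
ΣR = 0.001046 + 4.548 + 0.7026 = 5.252 m·K/W
Q' = ΔT/ΣR = (89.3 °C − 4.64 °C)/5.252 = 16.1 W/m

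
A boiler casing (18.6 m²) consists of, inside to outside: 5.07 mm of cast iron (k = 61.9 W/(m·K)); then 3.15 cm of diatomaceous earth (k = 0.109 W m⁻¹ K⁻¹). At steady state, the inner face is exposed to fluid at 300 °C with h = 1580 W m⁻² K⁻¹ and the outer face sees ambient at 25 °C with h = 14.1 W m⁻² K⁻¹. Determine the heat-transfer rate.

Series thermal resistances, inner to outer:
  R_conv,in = 1/(hA) = 1/(1580·18.6) = 3.403×10^-5 K/W
  R_cast iron = L/(kA) = 0.00507/(61.9·18.6) = 4.404×10^-6 K/W
  R_diatomaceous earth = L/(kA) = 0.0315/(0.109·18.6) = 0.01554 K/W
  R_conv,out = 1/(hA) = 1/(14.1·18.6) = 0.003813 K/W
ΣR = 3.403×10^-5 + 4.404×10^-6 + 0.01554 + 0.003813 = 0.01939 K/W
Q = ΔT/ΣR = (300 °C − 25 °C)/0.01939 = 14200 W

Q = 14200 W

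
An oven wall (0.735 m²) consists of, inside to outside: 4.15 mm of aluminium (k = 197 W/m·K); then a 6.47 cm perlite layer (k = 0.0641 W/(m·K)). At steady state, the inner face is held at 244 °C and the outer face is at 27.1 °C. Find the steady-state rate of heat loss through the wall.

Q = 158 W

Series thermal resistances, inner to outer:
  R_aluminium = L/(kA) = 0.00415/(197·0.735) = 2.866×10^-5 K/W
  R_perlite = L/(kA) = 0.0647/(0.0641·0.735) = 1.373 K/W
ΣR = 2.866×10^-5 + 1.373 = 1.373 K/W
Q = ΔT/ΣR = (244 °C − 27.1 °C)/1.373 = 158 W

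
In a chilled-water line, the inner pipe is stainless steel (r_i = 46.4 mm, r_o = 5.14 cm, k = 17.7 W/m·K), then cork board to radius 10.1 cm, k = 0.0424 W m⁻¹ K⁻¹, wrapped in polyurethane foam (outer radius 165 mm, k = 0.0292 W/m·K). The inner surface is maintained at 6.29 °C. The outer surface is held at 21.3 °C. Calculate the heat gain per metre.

Treat each layer as a resistance in series:
  R'_stainless steel = ln(0.0514/0.0464)/(2πk) = 0.1023/(2π·17.7) = 9.202×10^-4 m·K/W
  R'_cork board = ln(0.101/0.0514)/(2πk) = 0.6755/(2π·0.0424) = 2.536 m·K/W
  R'_polyurethane foam = ln(0.165/0.101)/(2πk) = 0.4908/(2π·0.0292) = 2.675 m·K/W
ΣR = 9.202×10^-4 + 2.536 + 2.675 = 5.212 m·K/W
Q' = ΔT/ΣR = (6.29 °C − 21.3 °C)/5.212 = -2.88 W/m
(Negative Q' ⇒ heat flows inward; heat gain = 2.88 W/m.)

Q' = 2.88 W/m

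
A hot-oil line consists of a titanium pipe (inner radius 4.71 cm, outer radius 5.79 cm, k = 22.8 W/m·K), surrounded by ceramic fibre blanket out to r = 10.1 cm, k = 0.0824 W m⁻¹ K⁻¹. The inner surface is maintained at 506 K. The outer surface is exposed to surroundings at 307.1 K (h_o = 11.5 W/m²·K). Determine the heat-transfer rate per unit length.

Q' = 164 W/m

Series thermal resistances, inner to outer:
  R'_titanium = ln(0.0579/0.0471)/(2πk) = 0.2064/(2π·22.8) = 0.001441 m·K/W
  R'_ceramic fibre blanket = ln(0.101/0.0579)/(2πk) = 0.5564/(2π·0.0824) = 1.075 m·K/W
  R'_conv,out = 1/(2πr h) = 1/(2π·0.101·11.5) = 0.1370 m·K/W
ΣR = 0.001441 + 1.075 + 0.1370 = 1.213 m·K/W
Q' = ΔT/ΣR = (506 K − 307.1 K)/1.213 = 164 W/m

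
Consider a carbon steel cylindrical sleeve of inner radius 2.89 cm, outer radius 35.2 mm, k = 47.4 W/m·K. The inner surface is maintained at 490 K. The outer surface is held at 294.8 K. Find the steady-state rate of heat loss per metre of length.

Q' = 2πk·ΔT/ln(r₂/r₁) = 2π × 47.4 × 195.2 / ln(0.0352/0.0289) = 2.95×10^5 W/m

Q' = 2.95×10^5 W/m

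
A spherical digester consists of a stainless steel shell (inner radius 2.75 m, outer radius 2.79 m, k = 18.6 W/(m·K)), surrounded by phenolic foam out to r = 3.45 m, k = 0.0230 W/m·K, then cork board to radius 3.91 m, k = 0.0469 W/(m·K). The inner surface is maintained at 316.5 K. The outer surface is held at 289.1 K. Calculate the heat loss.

Q = 92.8 W

Treat each layer as a resistance in series:
  R_stainless steel = (1/2.75 − 1/2.79)/(4πk) = 0.005213/(4π·18.6) = 2.230×10^-5 K/W
  R_phenolic foam = (1/2.79 − 1/3.45)/(4πk) = 0.06857/(4π·0.0230) = 0.2372 K/W
  R_cork board = (1/3.45 − 1/3.91)/(4πk) = 0.03410/(4π·0.0469) = 0.05786 K/W
ΣR = 2.230×10^-5 + 0.2372 + 0.05786 = 0.2951 K/W
Q = ΔT/ΣR = (316.5 K − 289.1 K)/0.2951 = 92.8 W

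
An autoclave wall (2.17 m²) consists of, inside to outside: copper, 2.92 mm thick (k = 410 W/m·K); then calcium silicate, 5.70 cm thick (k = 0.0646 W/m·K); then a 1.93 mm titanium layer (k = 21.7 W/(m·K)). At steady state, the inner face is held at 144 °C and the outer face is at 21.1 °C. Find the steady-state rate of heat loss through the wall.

Q = 302 W

Treat each layer as a resistance in series:
  R_copper = L/(kA) = 0.00292/(410·2.17) = 3.282×10^-6 K/W
  R_calcium silicate = L/(kA) = 0.0570/(0.0646·2.17) = 0.4066 K/W
  R_titanium = L/(kA) = 0.00193/(21.7·2.17) = 4.099×10^-5 K/W
ΣR = 3.282×10^-6 + 0.4066 + 4.099×10^-5 = 0.4066 K/W
Q = ΔT/ΣR = (144 °C − 21.1 °C)/0.4066 = 302 W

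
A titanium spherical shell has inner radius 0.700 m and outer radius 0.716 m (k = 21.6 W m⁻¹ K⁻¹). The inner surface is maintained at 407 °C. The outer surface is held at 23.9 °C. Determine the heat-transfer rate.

Q = 4πk·ΔT/(1/r₁ − 1/r₂) = 4π × 21.6 × 383.1 / (1/0.700 − 1/0.716) = 3.26×10^6 W

Q = 3260 kW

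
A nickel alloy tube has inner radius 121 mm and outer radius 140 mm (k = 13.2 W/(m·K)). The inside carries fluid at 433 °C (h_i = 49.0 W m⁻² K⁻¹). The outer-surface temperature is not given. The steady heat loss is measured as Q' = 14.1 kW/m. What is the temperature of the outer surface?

Sum the resistances:
  R'_conv,in = 1/(2πr h) = 1/(2π·0.121·49.0) = 0.02684 m·K/W
  R'_nickel alloy = ln(0.140/0.121)/(2πk) = 0.1459/(2π·13.2) = 0.001759 m·K/W
ΣR = 0.02860 m·K/W
ΔT = Q'·ΣR = 14100 × 0.02860 = 403.3 K
Heat flows outward, so T_out = T_in − ΔT = 433 − 403.3 = 29.7 °C

T_out = 29.7 °C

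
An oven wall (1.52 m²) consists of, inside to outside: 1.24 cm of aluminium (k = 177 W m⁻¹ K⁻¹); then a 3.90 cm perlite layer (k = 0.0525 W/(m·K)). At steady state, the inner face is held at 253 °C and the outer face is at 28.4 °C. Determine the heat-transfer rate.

Q = 460 W

Treat each layer as a resistance in series:
  R_aluminium = L/(kA) = 0.0124/(177·1.52) = 4.609×10^-5 K/W
  R_perlite = L/(kA) = 0.0390/(0.0525·1.52) = 0.4887 K/W
ΣR = 4.609×10^-5 + 0.4887 = 0.4887 K/W
Q = ΔT/ΣR = (253 °C − 28.4 °C)/0.4887 = 460 W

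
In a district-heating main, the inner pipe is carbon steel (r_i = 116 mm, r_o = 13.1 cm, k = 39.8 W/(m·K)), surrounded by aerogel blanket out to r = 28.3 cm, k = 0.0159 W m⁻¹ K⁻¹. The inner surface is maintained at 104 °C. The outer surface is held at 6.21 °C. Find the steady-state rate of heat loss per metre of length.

Series thermal resistances, inner to outer:
  R'_carbon steel = ln(0.131/0.116)/(2πk) = 0.1216/(2π·39.8) = 4.863×10^-4 m·K/W
  R'_aerogel blanket = ln(0.283/0.131)/(2πk) = 0.7702/(2π·0.0159) = 7.710 m·K/W
ΣR = 4.863×10^-4 + 7.710 = 7.710 m·K/W
Q' = ΔT/ΣR = (104 °C − 6.21 °C)/7.710 = 12.7 W/m

Q' = 12.7 W/m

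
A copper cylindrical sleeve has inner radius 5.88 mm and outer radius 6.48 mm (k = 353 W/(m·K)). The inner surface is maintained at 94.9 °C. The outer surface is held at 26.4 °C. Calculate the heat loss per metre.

Q' = 1.56×10^6 W/m

Q' = 2πk·ΔT/ln(r₂/r₁) = 2π × 353 × 68.5 / ln(0.00648/0.00588) = 1.56×10^6 W/m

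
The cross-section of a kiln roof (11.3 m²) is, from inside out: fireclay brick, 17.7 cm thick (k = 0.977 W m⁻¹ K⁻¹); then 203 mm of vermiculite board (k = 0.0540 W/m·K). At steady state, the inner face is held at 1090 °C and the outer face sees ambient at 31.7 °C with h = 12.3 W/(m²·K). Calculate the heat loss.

Resistance network (inner→outer):
  R_fireclay brick = L/(kA) = 0.177/(0.977·11.3) = 0.01603 K/W
  R_vermiculite board = L/(kA) = 0.203/(0.0540·11.3) = 0.3327 K/W
  R_conv,out = 1/(hA) = 1/(12.3·11.3) = 0.007195 K/W
ΣR = 0.01603 + 0.3327 + 0.007195 = 0.3559 K/W
Q = ΔT/ΣR = (1090 °C − 31.7 °C)/0.3559 = 2970 W

Q = 2970 W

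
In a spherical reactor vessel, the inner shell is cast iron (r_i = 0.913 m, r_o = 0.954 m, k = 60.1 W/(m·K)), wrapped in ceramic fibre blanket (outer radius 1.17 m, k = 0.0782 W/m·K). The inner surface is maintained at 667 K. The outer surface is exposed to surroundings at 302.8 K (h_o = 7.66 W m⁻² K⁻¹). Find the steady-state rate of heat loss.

Q = 1780 W

Series thermal resistances, inner to outer:
  R_cast iron = (1/0.913 − 1/0.954)/(4πk) = 0.04707/(4π·60.1) = 6.233×10^-5 K/W
  R_ceramic fibre blanket = (1/0.954 − 1/1.17)/(4πk) = 0.1935/(4π·0.0782) = 0.1969 K/W
  R_conv,out = 1/(4πr²h) = 1/(4π·1.17²·7.66) = 0.007589 K/W
ΣR = 6.233×10^-5 + 0.1969 + 0.007589 = 0.2046 K/W
Q = ΔT/ΣR = (667 K − 302.8 K)/0.2046 = 1780 W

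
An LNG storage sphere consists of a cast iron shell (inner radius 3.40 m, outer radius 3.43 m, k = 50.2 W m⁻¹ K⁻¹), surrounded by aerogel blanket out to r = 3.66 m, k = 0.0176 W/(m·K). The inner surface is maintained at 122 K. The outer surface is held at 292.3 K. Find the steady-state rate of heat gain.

Q = 2.06 kW

Series thermal resistances, inner to outer:
  R_cast iron = (1/3.40 − 1/3.43)/(4πk) = 0.002572/(4π·50.2) = 4.078×10^-6 K/W
  R_aerogel blanket = (1/3.43 − 1/3.66)/(4πk) = 0.01832/(4π·0.0176) = 0.08284 K/W
ΣR = 4.078×10^-6 + 0.08284 = 0.08284 K/W
Q = ΔT/ΣR = (122 K − 292.3 K)/0.08284 = -2060 W
(Negative Q ⇒ heat flows inward; heat gain = 2060 W.)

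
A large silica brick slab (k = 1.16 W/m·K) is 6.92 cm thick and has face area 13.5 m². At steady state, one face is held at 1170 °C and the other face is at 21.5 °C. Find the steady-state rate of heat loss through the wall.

Q = kA·ΔT/L = 1.16 × 13.5 × |1170 °C − 21.5 °C| / 0.0692 = 2.60×10^5 W

Q = 260 kW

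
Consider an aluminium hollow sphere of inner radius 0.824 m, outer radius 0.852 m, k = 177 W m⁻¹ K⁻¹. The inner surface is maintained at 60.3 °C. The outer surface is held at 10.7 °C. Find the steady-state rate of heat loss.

Q = 2.77×10^6 W

Q = 4πk·ΔT/(1/r₁ − 1/r₂) = 4π × 177 × 49.6 / (1/0.824 − 1/0.852) = 2.77×10^6 W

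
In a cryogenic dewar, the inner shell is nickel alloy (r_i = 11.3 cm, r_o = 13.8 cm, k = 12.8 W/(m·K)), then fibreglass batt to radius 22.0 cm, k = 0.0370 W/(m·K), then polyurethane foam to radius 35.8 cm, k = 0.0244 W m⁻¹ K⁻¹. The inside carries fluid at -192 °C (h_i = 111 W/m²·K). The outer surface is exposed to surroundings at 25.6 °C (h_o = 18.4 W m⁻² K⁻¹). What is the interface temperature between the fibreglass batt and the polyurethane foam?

Treat each layer as a resistance in series:
  R_conv,in = 1/(4πr²h) = 1/(4π·0.113²·111) = 0.05614 K/W
  R_nickel alloy = (1/0.113 − 1/0.138)/(4πk) = 1.603/(4π·12.8) = 0.009967 K/W
  R_fibreglass batt = (1/0.138 − 1/0.220)/(4πk) = 2.701/(4π·0.0370) = 5.809 K/W
  R_polyurethane foam = (1/0.220 − 1/0.358)/(4πk) = 1.752/(4π·0.0244) = 5.714 K/W
  R_conv,out = 1/(4πr²h) = 1/(4π·0.358²·18.4) = 0.03374 K/W
ΣR = 0.05614 + 0.009967 + 5.809 + 5.714 + 0.03374 = 11.62 K/W
Q = ΔT/ΣR = (-192 °C − 25.6 °C)/11.62 = -18.73 W
From the inner boundary to the fibreglass batt/polyurethane foam interface, ΣR_partial = 5.875 K/W.
T_interface = T_in − Q·ΣR_partial = -192 °C − (-18.73)(5.875) = -82.0 °C

T = -82.0 °C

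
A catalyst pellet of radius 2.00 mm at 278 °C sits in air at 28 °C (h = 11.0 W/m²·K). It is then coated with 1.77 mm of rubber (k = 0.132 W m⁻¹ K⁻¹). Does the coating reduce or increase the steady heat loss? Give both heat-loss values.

increases: 0.138 → 0.384 W

Critical radius for a sphere: r_cr = 2k/h = 0.0240 m = 2.40 cm.
Outer radius after coating: r₂ = 0.00200 + 0.00177 = 0.00377 m.
Since r₁ < r_cr and r₂ ≤ r_cr, the coating moves toward the maximum at r_cr — heat loss rises.
Bare: R = 1/(4πr₁²h) = 1809 K/W; Q = 250/1809 = 0.138 W.
Coated: R = R_cond + R_conv = 650.5 K/W; Q = 250/650.5 = 0.384 W.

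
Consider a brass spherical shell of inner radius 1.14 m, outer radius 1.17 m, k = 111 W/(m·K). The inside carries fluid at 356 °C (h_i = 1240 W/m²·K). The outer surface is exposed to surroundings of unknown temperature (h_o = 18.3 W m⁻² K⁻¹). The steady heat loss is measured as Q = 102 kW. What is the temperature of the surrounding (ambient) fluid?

Series resistances:
  R_conv,in = 1/(4πr²h) = 1/(4π·1.14²·1240) = 4.938×10^-5 K/W
  R_brass = (1/1.14 − 1/1.17)/(4πk) = 0.02249/(4π·111) = 1.612×10^-5 K/W
  R_conv,out = 1/(4πr²h) = 1/(4π·1.17²·18.3) = 0.003177 K/W
ΣR = 0.003242 K/W
ΔT = Q·ΣR = 1.02×10^5 × 0.003242 = 330.7 K
Heat flows outward, so T_out = T_in − ΔT = 356 − 330.7 = 25.3 °C

T_out = 25.3 °C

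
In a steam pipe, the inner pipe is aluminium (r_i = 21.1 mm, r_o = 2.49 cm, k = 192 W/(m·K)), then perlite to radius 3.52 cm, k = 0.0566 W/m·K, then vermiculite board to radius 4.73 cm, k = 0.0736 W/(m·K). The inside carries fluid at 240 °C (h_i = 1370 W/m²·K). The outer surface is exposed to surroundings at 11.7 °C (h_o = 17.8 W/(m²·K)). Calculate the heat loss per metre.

Resistance network (inner→outer):
  R'_conv,in = 1/(2πr h) = 1/(2π·0.0211·1370) = 0.005506 m·K/W
  R'_aluminium = ln(0.0249/0.0211)/(2πk) = 0.1656/(2π·192) = 1.373×10^-4 m·K/W
  R'_perlite = ln(0.0352/0.0249)/(2πk) = 0.3462/(2π·0.0566) = 0.9734 m·K/W
  R'_vermiculite board = ln(0.0473/0.0352)/(2πk) = 0.2955/(2π·0.0736) = 0.6389 m·K/W
  R'_conv,out = 1/(2πr h) = 1/(2π·0.0473·17.8) = 0.1890 m·K/W
ΣR = 0.005506 + 1.373×10^-4 + 0.9734 + 0.6389 + 0.1890 = 1.807 m·K/W
Q' = ΔT/ΣR = (240 °C − 11.7 °C)/1.807 = 126 W/m

Q' = 126 W/m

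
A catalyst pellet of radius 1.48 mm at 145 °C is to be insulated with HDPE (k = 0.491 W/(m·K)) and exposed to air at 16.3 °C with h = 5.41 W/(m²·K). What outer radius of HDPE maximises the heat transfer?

For a sphere, r_cr = 2k_ins/h = 2·0.491/5.41 = 0.182 m = 18.2 cm

r_cr = 18.2 cm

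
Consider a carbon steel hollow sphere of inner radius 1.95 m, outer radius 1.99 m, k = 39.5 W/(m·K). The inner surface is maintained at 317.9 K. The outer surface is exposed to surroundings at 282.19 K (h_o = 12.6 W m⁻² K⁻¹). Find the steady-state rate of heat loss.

Series thermal resistances, inner to outer:
  R_carbon steel = (1/1.95 − 1/1.99)/(4πk) = 0.01031/(4π·39.5) = 2.077×10^-5 K/W
  R_conv,out = 1/(4πr²h) = 1/(4π·1.99²·12.6) = 0.001595 K/W
ΣR = 2.077×10^-5 + 0.001595 = 0.001616 K/W
Q = ΔT/ΣR = (317.9 K − 282.19 K)/0.001616 = 22100 W

Q = 22.1 kW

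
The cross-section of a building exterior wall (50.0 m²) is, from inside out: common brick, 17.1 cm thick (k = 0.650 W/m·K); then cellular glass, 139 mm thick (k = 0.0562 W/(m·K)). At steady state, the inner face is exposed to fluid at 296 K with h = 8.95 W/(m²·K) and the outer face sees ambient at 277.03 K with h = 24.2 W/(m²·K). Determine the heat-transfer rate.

Series thermal resistances, inner to outer:
  R_conv,in = 1/(hA) = 1/(8.95·50.0) = 0.002235 K/W
  R_common brick = L/(kA) = 0.171/(0.650·50.0) = 0.005262 K/W
  R_cellular glass = L/(kA) = 0.139/(0.0562·50.0) = 0.04947 K/W
  R_conv,out = 1/(hA) = 1/(24.2·50.0) = 8.264×10^-4 K/W
ΣR = 0.002235 + 0.005262 + 0.04947 + 8.264×10^-4 = 0.05779 K/W
Q = ΔT/ΣR = (296 K − 277.03 K)/0.05779 = 328 W

Q = 328 W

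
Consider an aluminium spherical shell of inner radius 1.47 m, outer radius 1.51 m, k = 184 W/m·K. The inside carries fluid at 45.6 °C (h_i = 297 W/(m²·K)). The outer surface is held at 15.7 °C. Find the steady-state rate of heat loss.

Resistance network (inner→outer):
  R_conv,in = 1/(4πr²h) = 1/(4π·1.47²·297) = 1.240×10^-4 K/W
  R_aluminium = (1/1.47 − 1/1.51)/(4πk) = 0.01802/(4π·184) = 7.794×10^-6 K/W
ΣR = 1.240×10^-4 + 7.794×10^-6 = 1.318×10^-4 K/W
Q = ΔT/ΣR = (45.6 °C − 15.7 °C)/1.318×10^-4 = 2.27×10^5 W

Q = 227 kW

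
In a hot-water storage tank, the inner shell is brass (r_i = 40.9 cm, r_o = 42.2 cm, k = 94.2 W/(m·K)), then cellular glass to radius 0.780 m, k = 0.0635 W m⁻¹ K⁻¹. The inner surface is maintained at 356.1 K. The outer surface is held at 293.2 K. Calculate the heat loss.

Treat each layer as a resistance in series:
  R_brass = (1/0.409 − 1/0.422)/(4πk) = 0.07532/(4π·94.2) = 6.363×10^-5 K/W
  R_cellular glass = (1/0.422 − 1/0.780)/(4πk) = 1.088/(4π·0.0635) = 1.363 K/W
ΣR = 6.363×10^-5 + 1.363 = 1.363 K/W
Q = ΔT/ΣR = (356.1 K − 293.2 K)/1.363 = 46.1 W

Q = 46.1 W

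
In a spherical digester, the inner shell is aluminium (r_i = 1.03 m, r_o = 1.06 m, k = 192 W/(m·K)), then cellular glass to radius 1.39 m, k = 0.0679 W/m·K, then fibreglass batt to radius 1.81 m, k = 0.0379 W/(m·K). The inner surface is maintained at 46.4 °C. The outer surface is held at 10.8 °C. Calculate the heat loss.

Q = 58.1 W

Treat each layer as a resistance in series:
  R_aluminium = (1/1.03 − 1/1.06)/(4πk) = 0.02748/(4π·192) = 1.139×10^-5 K/W
  R_cellular glass = (1/1.06 − 1/1.39)/(4πk) = 0.2240/(4π·0.0679) = 0.2625 K/W
  R_fibreglass batt = (1/1.39 − 1/1.81)/(4πk) = 0.1669/(4π·0.0379) = 0.3505 K/W
ΣR = 1.139×10^-5 + 0.2625 + 0.3505 = 0.6130 K/W
Q = ΔT/ΣR = (46.4 °C − 10.8 °C)/0.6130 = 58.1 W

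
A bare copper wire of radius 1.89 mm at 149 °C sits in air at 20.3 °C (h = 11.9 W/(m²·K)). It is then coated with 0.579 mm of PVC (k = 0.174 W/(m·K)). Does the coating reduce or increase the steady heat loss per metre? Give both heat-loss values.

Critical radius for a cylinder: r_cr = k/h = 0.0146 m = 1.46 cm.
Outer radius after coating: r₂ = 0.00189 + 5.79×10^-4 = 0.002469 m.
Since r₁ < r_cr and r₂ ≤ r_cr, the coating moves toward the maximum at r_cr — heat loss rises.
Bare: R = 1/(2πr₁h) = 7.076 m·K/W; Q = 128.7/7.076 = 18.2 W/m.
Coated: R = R_cond + R_conv = 5.661 m·K/W; Q = 128.7/5.661 = 22.7 W/m.

increases: 18.2 → 22.7 W/m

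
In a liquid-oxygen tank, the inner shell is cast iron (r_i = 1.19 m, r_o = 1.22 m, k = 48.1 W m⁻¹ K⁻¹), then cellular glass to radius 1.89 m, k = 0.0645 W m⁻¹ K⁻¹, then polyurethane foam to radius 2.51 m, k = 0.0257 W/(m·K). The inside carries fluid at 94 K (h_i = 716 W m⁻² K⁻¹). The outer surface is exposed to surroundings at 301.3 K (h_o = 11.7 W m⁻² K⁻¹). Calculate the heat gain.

Q = 271 W

Series thermal resistances, inner to outer:
  R_conv,in = 1/(4πr²h) = 1/(4π·1.19²·716) = 7.848×10^-5 K/W
  R_cast iron = (1/1.19 − 1/1.22)/(4πk) = 0.02066/(4π·48.1) = 3.419×10^-5 K/W
  R_cellular glass = (1/1.22 − 1/1.89)/(4πk) = 0.2906/(4π·0.0645) = 0.3585 K/W
  R_polyurethane foam = (1/1.89 − 1/2.51)/(4πk) = 0.1307/(4π·0.0257) = 0.4047 K/W
  R_conv,out = 1/(4πr²h) = 1/(4π·2.51²·11.7) = 0.001080 K/W
ΣR = 7.848×10^-5 + 3.419×10^-5 + 0.3585 + 0.4047 + 0.001080 = 0.7644 K/W
Q = ΔT/ΣR = (94 K − 301.3 K)/0.7644 = -271 W
(Negative Q ⇒ heat flows inward; heat gain = 271 W.)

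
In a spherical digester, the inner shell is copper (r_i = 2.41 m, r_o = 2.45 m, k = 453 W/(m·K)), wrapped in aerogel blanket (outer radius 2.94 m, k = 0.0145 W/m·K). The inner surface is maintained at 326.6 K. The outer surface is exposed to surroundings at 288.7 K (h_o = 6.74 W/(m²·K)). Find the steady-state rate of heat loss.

Q = 101 W

Series thermal resistances, inner to outer:
  R_copper = (1/2.41 − 1/2.45)/(4πk) = 0.006774/(4π·453) = 1.190×10^-6 K/W
  R_aerogel blanket = (1/2.45 − 1/2.94)/(4πk) = 0.06803/(4π·0.0145) = 0.3733 K/W
  R_conv,out = 1/(4πr²h) = 1/(4π·2.94²·6.74) = 0.001366 K/W
ΣR = 1.190×10^-6 + 0.3733 + 0.001366 = 0.3747 K/W
Q = ΔT/ΣR = (326.6 K − 288.7 K)/0.3747 = 101 W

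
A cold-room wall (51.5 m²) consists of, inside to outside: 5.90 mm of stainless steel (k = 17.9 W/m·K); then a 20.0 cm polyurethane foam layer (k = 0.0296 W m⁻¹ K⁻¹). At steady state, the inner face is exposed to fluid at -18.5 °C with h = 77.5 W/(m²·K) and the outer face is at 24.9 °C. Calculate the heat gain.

Q = 330 W

Series thermal resistances, inner to outer:
  R_conv,in = 1/(hA) = 1/(77.5·51.5) = 2.505×10^-4 K/W
  R_stainless steel = L/(kA) = 0.00590/(17.9·51.5) = 6.400×10^-6 K/W
  R_polyurethane foam = L/(kA) = 0.200/(0.0296·51.5) = 0.1312 K/W
ΣR = 2.505×10^-4 + 6.400×10^-6 + 0.1312 = 0.1315 K/W
Q = ΔT/ΣR = (-18.5 °C − 24.9 °C)/0.1315 = -330 W
(Negative Q ⇒ heat flows inward; heat gain = 330 W.)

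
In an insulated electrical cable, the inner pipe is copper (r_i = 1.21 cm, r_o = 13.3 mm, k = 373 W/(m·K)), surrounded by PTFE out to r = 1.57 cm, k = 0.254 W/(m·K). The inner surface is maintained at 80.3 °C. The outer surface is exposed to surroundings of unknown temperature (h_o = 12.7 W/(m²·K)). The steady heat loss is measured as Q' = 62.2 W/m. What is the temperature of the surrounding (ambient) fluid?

Series resistances:
  R'_copper = ln(0.0133/0.0121)/(2πk) = 0.09456/(2π·373) = 4.035×10^-5 m·K/W
  R'_PTFE = ln(0.0157/0.0133)/(2πk) = 0.1659/(2π·0.254) = 0.1039 m·K/W
  R'_conv,out = 1/(2πr h) = 1/(2π·0.0157·12.7) = 0.7982 m·K/W
ΣR = 0.9022 m·K/W
ΔT = Q'·ΣR = 62.2 × 0.9022 = 56.12 K
Heat flows outward, so T_out = T_in − ΔT = 80.3 − 56.12 = 24.2 °C

T_out = 24.2 °C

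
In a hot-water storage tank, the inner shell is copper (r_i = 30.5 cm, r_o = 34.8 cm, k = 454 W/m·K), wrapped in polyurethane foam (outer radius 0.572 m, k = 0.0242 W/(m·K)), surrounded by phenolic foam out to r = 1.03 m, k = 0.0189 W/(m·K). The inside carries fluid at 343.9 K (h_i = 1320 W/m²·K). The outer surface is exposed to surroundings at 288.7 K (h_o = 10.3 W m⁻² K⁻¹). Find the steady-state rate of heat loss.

Q = 7.91 W

Series thermal resistances, inner to outer:
  R_conv,in = 1/(4πr²h) = 1/(4π·0.305²·1320) = 6.481×10^-4 K/W
  R_copper = (1/0.305 − 1/0.348)/(4πk) = 0.4051/(4π·454) = 7.101×10^-5 K/W
  R_polyurethane foam = (1/0.348 − 1/0.572)/(4πk) = 1.125/(4π·0.0242) = 3.700 K/W
  R_phenolic foam = (1/0.572 − 1/1.03)/(4πk) = 0.7774/(4π·0.0189) = 3.273 K/W
  R_conv,out = 1/(4πr²h) = 1/(4π·1.03²·10.3) = 0.007282 K/W
ΣR = 6.481×10^-4 + 7.101×10^-5 + 3.700 + 3.273 + 0.007282 = 6.981 K/W
Q = ΔT/ΣR = (343.9 K − 288.7 K)/6.981 = 7.91 W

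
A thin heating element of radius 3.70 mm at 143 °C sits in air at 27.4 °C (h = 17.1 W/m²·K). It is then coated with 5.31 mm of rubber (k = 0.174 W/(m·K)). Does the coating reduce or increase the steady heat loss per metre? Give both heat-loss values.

Critical radius for a cylinder: r_cr = k/h = 0.0102 m = 1.02 cm.
Outer radius after coating: r₂ = 0.00370 + 0.00531 = 0.00901 m.
Since r₁ < r_cr and r₂ ≤ r_cr, the coating moves toward the maximum at r_cr — heat loss rises.
Bare: R = 1/(2πr₁h) = 2.515 m·K/W; Q = 115.6/2.515 = 46.0 W/m.
Coated: R = R_cond + R_conv = 1.847 m·K/W; Q = 115.6/1.847 = 62.6 W/m.

increases: 46.0 → 62.6 W/m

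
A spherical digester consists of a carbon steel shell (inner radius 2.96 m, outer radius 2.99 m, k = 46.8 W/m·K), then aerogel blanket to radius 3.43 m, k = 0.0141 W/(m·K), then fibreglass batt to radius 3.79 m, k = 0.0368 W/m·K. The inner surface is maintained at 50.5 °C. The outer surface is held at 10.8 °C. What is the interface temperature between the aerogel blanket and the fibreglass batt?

Treat each layer as a resistance in series:
  R_carbon steel = (1/2.96 − 1/2.99)/(4πk) = 0.003390/(4π·46.8) = 5.764×10^-6 K/W
  R_aerogel blanket = (1/2.99 − 1/3.43)/(4πk) = 0.04290/(4π·0.0141) = 0.2421 K/W
  R_fibreglass batt = (1/3.43 − 1/3.79)/(4πk) = 0.02769/(4π·0.0368) = 0.05988 K/W
ΣR = 5.764×10^-6 + 0.2421 + 0.05988 = 0.3020 K/W
Q = ΔT/ΣR = (50.5 °C − 10.8 °C)/0.3020 = 131.5 W
From the inner boundary to the aerogel blanket/fibreglass batt interface, ΣR_partial = 0.2421 K/W.
T_interface = T_in − Q·ΣR_partial = 50.5 °C − (131.5)(0.2421) = 18.7 °C

T = 18.7 °C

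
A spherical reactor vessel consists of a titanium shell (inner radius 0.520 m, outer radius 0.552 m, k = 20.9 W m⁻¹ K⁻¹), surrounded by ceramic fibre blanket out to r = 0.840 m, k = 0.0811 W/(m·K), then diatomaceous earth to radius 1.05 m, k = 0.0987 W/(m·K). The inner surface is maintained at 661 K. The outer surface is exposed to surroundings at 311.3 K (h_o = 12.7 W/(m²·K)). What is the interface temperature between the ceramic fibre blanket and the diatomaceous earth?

Resistance network (inner→outer):
  R_titanium = (1/0.520 − 1/0.552)/(4πk) = 0.1115/(4π·20.9) = 4.245×10^-4 K/W
  R_ceramic fibre blanket = (1/0.552 − 1/0.840)/(4πk) = 0.6211/(4π·0.0811) = 0.6095 K/W
  R_diatomaceous earth = (1/0.840 − 1/1.05)/(4πk) = 0.2381/(4π·0.0987) = 0.1920 K/W
  R_conv,out = 1/(4πr²h) = 1/(4π·1.05²·12.7) = 0.005683 K/W
ΣR = 4.245×10^-4 + 0.6095 + 0.1920 + 0.005683 = 0.8076 K/W
Q = ΔT/ΣR = (661 K − 311.3 K)/0.8076 = 433.0 W
From the inner boundary to the ceramic fibre blanket/diatomaceous earth interface, ΣR_partial = 0.6099 K/W.
T_interface = T_in − Q·ΣR_partial = 661 K − (433.0)(0.6099) = 397 K

T = 397 K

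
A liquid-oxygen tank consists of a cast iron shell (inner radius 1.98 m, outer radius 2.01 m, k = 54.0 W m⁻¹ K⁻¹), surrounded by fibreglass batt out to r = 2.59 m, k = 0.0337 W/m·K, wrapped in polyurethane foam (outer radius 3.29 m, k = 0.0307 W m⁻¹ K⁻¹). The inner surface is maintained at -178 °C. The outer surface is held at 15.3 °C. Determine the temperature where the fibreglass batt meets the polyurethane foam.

T = -71.2 °C

Series thermal resistances, inner to outer:
  R_cast iron = (1/1.98 − 1/2.01)/(4πk) = 0.007538/(4π·54.0) = 1.111×10^-5 K/W
  R_fibreglass batt = (1/2.01 − 1/2.59)/(4πk) = 0.1114/(4π·0.0337) = 0.2631 K/W
  R_polyurethane foam = (1/2.59 − 1/3.29)/(4πk) = 0.08215/(4π·0.0307) = 0.2129 K/W
ΣR = 1.111×10^-5 + 0.2631 + 0.2129 = 0.4760 K/W
Q = ΔT/ΣR = (-178 °C − 15.3 °C)/0.4760 = -406.1 W
From the inner boundary to the fibreglass batt/polyurethane foam interface, ΣR_partial = 0.2631 K/W.
T_interface = T_in − Q·ΣR_partial = -178 °C − (-406.1)(0.2631) = -71.2 °C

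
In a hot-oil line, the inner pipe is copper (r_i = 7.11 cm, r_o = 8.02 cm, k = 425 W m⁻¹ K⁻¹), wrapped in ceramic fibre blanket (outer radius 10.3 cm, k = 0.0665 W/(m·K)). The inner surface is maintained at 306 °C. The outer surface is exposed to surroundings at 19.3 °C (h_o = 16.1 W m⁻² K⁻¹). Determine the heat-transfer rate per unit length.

Q' = 413 W/m

Series thermal resistances, inner to outer:
  R'_copper = ln(0.0802/0.0711)/(2πk) = 0.1204/(2π·425) = 4.510×10^-5 m·K/W
  R'_ceramic fibre blanket = ln(0.103/0.0802)/(2πk) = 0.2502/(2π·0.0665) = 0.5988 m·K/W
  R'_conv,out = 1/(2πr h) = 1/(2π·0.103·16.1) = 0.09597 m·K/W
ΣR = 4.510×10^-5 + 0.5988 + 0.09597 = 0.6948 m·K/W
Q' = ΔT/ΣR = (306 °C − 19.3 °C)/0.6948 = 413 W/m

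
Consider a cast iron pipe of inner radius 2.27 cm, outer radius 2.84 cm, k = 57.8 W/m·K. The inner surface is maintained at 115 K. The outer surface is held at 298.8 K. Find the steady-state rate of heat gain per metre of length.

Q' = 298 kW/m

Q' = 2πk·ΔT/ln(r₂/r₁) = 2π × 57.8 × 183.8 / ln(0.0284/0.0227) = 2.98×10^5 W/m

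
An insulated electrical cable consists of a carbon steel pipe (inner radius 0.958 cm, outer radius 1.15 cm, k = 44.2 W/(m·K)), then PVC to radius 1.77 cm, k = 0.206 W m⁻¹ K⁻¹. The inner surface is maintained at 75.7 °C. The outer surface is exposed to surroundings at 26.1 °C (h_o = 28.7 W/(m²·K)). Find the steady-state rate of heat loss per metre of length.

Q' = 76.6 W/m

Resistance network (inner→outer):
  R'_carbon steel = ln(0.0115/0.00958)/(2πk) = 0.1827/(2π·44.2) = 6.578×10^-4 m·K/W
  R'_PVC = ln(0.0177/0.0115)/(2πk) = 0.4312/(2π·0.206) = 0.3332 m·K/W
  R'_conv,out = 1/(2πr h) = 1/(2π·0.0177·28.7) = 0.3133 m·K/W
ΣR = 6.578×10^-4 + 0.3332 + 0.3133 = 0.6472 m·K/W
Q' = ΔT/ΣR = (75.7 °C − 26.1 °C)/0.6472 = 76.6 W/m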